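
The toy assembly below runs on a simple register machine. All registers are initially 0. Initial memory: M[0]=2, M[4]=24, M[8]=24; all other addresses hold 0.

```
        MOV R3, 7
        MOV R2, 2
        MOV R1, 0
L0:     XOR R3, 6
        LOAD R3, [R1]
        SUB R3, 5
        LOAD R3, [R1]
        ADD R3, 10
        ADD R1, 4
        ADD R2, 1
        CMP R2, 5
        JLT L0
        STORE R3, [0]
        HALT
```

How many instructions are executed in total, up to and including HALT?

after MOV R3, 7: R3=7
after MOV R2, 2: R2=2
after MOV R1, 0: R1=0
after XOR R3, 6: R3=7^6=1
after LOAD R3, [R1]: R3=M[0]=2
after SUB R3, 5: R3=2-5=-3
after LOAD R3, [R1]: R3=M[0]=2
after ADD R3, 10: R3=2+10=12
after ADD R1, 4: R1=0+4=4
after ADD R2, 1: R2=2+1=3
CMP R2, 5  (cmp 3,5)
JLT L0: taken
after XOR R3, 6: R3=12^6=10
after LOAD R3, [R1]: R3=M[4]=24
after SUB R3, 5: R3=24-5=19
after LOAD R3, [R1]: R3=M[4]=24
after ADD R3, 10: R3=24+10=34
after ADD R1, 4: R1=4+4=8
after ADD R2, 1: R2=3+1=4
CMP R2, 5  (cmp 4,5)
JLT L0: taken
after XOR R3, 6: R3=34^6=36
after LOAD R3, [R1]: R3=M[8]=24
after SUB R3, 5: R3=24-5=19
after LOAD R3, [R1]: R3=M[8]=24
after ADD R3, 10: R3=24+10=34
after ADD R1, 4: R1=8+4=12
after ADD R2, 1: R2=4+1=5
CMP R2, 5  (cmp 5,5)
JLT L0: not taken
STORE R3, [0] → M[0]=34
halt.
Total executed instructions: 32.

32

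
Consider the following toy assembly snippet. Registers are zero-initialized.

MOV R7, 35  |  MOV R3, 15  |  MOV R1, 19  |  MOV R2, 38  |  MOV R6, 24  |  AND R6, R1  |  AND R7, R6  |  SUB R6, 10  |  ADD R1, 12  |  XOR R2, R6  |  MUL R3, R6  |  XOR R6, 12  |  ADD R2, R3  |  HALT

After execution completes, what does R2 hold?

122

after MOV R7, 35: R7=35
after MOV R3, 15: R3=15
after MOV R1, 19: R1=19
after MOV R2, 38: R2=38
after MOV R6, 24: R6=24
after AND R6, R1: R6=24&19=16
after AND R7, R6: R7=35&16=0
after SUB R6, 10: R6=16-10=6
after ADD R1, 12: R1=19+12=31
after XOR R2, R6: R2=38^6=32
after MUL R3, R6: R3=15*6=90
after XOR R6, 12: R6=6^12=10
after ADD R2, R3: R2=32+90=122
halt.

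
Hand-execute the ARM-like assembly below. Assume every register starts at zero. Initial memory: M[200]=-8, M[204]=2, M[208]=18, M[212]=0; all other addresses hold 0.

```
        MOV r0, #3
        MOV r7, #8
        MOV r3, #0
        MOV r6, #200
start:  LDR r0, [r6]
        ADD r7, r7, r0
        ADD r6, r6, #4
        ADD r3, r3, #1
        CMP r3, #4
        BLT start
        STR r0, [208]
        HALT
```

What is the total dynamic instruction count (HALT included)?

30

after MOV r0, #3: r0=3
after MOV r7, #8: r7=8
after MOV r3, #0: r3=0
after MOV r6, #200: r6=200
after LDR r0, [r6]: r0=M[200]=-8
after ADD r7, r7, r0: r7=8+(-8)=0
after ADD r6, r6, #4: r6=200+4=204
after ADD r3, r3, #1: r3=0+1=1
CMP r3, #4  (cmp 1,4)
BLT start: taken
after LDR r0, [r6]: r0=M[204]=2
after ADD r7, r7, r0: r7=0+2=2
after ADD r6, r6, #4: r6=204+4=208
after ADD r3, r3, #1: r3=1+1=2
CMP r3, #4  (cmp 2,4)
BLT start: taken
after LDR r0, [r6]: r0=M[208]=18
after ADD r7, r7, r0: r7=2+18=20
after ADD r6, r6, #4: r6=208+4=212
after ADD r3, r3, #1: r3=2+1=3
CMP r3, #4  (cmp 3,4)
BLT start: taken
after LDR r0, [r6]: r0=M[212]=0
after ADD r7, r7, r0: r7=20+0=20
after ADD r6, r6, #4: r6=212+4=216
after ADD r3, r3, #1: r3=3+1=4
CMP r3, #4  (cmp 4,4)
BLT start: not taken
STR r0, [208] → M[208]=0
halt.
Total executed instructions: 30.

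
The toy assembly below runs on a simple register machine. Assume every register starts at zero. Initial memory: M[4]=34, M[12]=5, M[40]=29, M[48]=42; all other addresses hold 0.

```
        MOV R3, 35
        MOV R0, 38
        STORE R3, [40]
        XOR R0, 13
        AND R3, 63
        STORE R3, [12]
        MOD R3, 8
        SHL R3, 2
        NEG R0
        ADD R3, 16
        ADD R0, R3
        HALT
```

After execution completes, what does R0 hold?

-15

MOV R3, 35 → R3=35
MOV R0, 38 → R0=38
STORE R3, [40] → M[40]=35
XOR R0, 13 → R0=38^13=43
AND R3, 63 → R3=35&63=35
STORE R3, [12] → M[12]=35
MOD R3, 8 → R3=35%8=3
SHL R3, 2 → R3=3<<2=12
NEG R0 → R0=-(43)=-43
ADD R3, 16 → R3=12+16=28
ADD R0, R3 → R0=(-43)+28=-15
halt.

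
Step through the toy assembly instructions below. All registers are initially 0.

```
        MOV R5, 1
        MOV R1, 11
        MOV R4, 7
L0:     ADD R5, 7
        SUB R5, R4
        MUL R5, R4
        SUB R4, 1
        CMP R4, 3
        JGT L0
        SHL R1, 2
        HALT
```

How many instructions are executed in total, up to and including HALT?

after MOV R5, 1: R5=1
after MOV R1, 11: R1=11
after MOV R4, 7: R4=7
after ADD R5, 7: R5=1+7=8
after SUB R5, R4: R5=8-7=1
after MUL R5, R4: R5=1*7=7
after SUB R4, 1: R4=7-1=6
CMP R4, 3  (cmp 6,3)
JGT L0: taken
after ADD R5, 7: R5=7+7=14
after SUB R5, R4: R5=14-6=8
after MUL R5, R4: R5=8*6=48
after SUB R4, 1: R4=6-1=5
CMP R4, 3  (cmp 5,3)
JGT L0: taken
after ADD R5, 7: R5=48+7=55
after SUB R5, R4: R5=55-5=50
after MUL R5, R4: R5=50*5=250
after SUB R4, 1: R4=5-1=4
CMP R4, 3  (cmp 4,3)
JGT L0: taken
after ADD R5, 7: R5=250+7=257
after SUB R5, R4: R5=257-4=253
after MUL R5, R4: R5=253*4=1012
after SUB R4, 1: R4=4-1=3
CMP R4, 3  (cmp 3,3)
JGT L0: not taken
after SHL R1, 2: R1=11<<2=44
halt.
Total executed instructions: 29.

29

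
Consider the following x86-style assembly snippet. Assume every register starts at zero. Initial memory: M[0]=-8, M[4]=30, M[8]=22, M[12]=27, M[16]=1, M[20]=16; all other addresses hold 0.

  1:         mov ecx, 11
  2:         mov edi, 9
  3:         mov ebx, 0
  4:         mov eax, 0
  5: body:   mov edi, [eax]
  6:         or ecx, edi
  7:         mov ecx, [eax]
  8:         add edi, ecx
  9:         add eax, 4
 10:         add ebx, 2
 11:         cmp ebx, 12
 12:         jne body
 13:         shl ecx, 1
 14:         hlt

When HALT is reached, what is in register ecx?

ecx=11
edi=9
ebx=0
eax=0
edi=M[0]=-8
ecx=11|(-8)=-5
ecx=M[0]=-8
edi=(-8)+(-8)=-16
eax=0+4=4
ebx=0+2=2
cmp ebx, 12  (cmp 2,12)
jne body: taken
edi=M[4]=30
ecx=(-8)|30=-2
ecx=M[4]=30
edi=30+30=60
eax=4+4=8
ebx=2+2=4
cmp ebx, 12  (cmp 4,12)
jne body: taken
edi=M[8]=22
ecx=30|22=30
ecx=M[8]=22
edi=22+22=44
eax=8+4=12
ebx=4+2=6
cmp ebx, 12  (cmp 6,12)
jne body: taken
edi=M[12]=27
ecx=22|27=31
ecx=M[12]=27
edi=27+27=54
eax=12+4=16
ebx=6+2=8
cmp ebx, 12  (cmp 8,12)
jne body: taken
edi=M[16]=1
ecx=27|1=27
ecx=M[16]=1
edi=1+1=2
eax=16+4=20
ebx=8+2=10
cmp ebx, 12  (cmp 10,12)
jne body: taken
edi=M[20]=16
ecx=1|16=17
ecx=M[20]=16
edi=16+16=32
eax=20+4=24
ebx=10+2=12
cmp ebx, 12  (cmp 12,12)
jne body: not taken
ecx=16<<1=32
halt.

32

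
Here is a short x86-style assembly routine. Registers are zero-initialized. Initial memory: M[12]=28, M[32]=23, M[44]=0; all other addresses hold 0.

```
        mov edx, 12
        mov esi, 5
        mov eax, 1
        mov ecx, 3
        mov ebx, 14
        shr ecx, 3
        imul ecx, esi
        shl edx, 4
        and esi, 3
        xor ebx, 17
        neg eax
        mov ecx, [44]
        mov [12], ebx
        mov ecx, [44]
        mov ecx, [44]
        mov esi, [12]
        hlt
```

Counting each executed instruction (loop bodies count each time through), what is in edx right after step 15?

after mov edx, 12: edx=12
after mov esi, 5: esi=5
after mov eax, 1: eax=1
after mov ecx, 3: ecx=3
after mov ebx, 14: ebx=14
after shr ecx, 3: ecx=3>>3=0
after imul ecx, esi: ecx=0*5=0
after shl edx, 4: edx=12<<4=192
after and esi, 3: esi=5&3=1
after xor ebx, 17: ebx=14^17=31
after neg eax: eax=-(1)=-1
after mov ecx, [44]: ecx=M[44]=0
mov [12], ebx → M[12]=31
after mov ecx, [44]: ecx=M[44]=0
after mov ecx, [44]: ecx=M[44]=0
After step 15: edx = 192.

192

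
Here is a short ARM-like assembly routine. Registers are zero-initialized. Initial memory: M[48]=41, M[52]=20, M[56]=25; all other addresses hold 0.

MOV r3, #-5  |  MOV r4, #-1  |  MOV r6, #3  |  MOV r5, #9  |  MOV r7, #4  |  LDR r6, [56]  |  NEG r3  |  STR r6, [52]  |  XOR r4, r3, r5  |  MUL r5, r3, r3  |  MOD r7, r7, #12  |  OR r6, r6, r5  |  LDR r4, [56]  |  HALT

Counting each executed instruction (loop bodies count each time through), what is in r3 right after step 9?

r3=-5
r4=-1
r6=3
r5=9
r7=4
r6=M[56]=25
r3=-(-5)=5
STR r6, [52] → M[52]=25
r4=5^9=12
After step 9: r3 = 5.

5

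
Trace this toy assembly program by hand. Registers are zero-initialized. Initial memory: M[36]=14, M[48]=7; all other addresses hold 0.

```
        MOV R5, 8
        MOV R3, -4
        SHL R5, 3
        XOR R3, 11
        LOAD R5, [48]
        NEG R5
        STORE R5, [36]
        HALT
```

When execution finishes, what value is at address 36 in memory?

after MOV R5, 8: R5=8
after MOV R3, -4: R3=-4
after SHL R5, 3: R5=8<<3=64
after XOR R3, 11: R3=(-4)^11=-9
after LOAD R5, [48]: R5=M[48]=7
after NEG R5: R5=-(7)=-7
STORE R5, [36] → M[36]=-7
halt.

-7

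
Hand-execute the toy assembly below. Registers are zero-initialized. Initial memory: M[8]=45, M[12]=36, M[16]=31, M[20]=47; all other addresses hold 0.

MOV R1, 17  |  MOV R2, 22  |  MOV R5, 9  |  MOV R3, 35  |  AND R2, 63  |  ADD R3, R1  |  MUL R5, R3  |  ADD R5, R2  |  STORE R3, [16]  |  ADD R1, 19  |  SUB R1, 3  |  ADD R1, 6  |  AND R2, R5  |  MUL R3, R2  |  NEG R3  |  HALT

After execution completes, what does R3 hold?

after MOV R1, 17: R1=17
after MOV R2, 22: R2=22
after MOV R5, 9: R5=9
after MOV R3, 35: R3=35
after AND R2, 63: R2=22&63=22
after ADD R3, R1: R3=35+17=52
after MUL R5, R3: R5=9*52=468
after ADD R5, R2: R5=468+22=490
STORE R3, [16] → M[16]=52
after ADD R1, 19: R1=17+19=36
after SUB R1, 3: R1=36-3=33
after ADD R1, 6: R1=33+6=39
after AND R2, R5: R2=22&490=2
after MUL R3, R2: R3=52*2=104
after NEG R3: R3=-(104)=-104
halt.

-104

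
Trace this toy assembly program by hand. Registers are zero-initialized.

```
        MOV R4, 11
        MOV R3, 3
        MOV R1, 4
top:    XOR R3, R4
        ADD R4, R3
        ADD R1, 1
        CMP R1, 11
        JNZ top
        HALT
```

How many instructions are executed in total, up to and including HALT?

after MOV R4, 11: R4=11
after MOV R3, 3: R3=3
after MOV R1, 4: R1=4
after XOR R3, R4: R3=3^11=8
after ADD R4, R3: R4=11+8=19
after ADD R1, 1: R1=4+1=5
CMP R1, 11  (cmp 5,11)
JNZ top: taken
after XOR R3, R4: R3=8^19=27
after ADD R4, R3: R4=19+27=46
after ADD R1, 1: R1=5+1=6
CMP R1, 11  (cmp 6,11)
JNZ top: taken
after XOR R3, R4: R3=27^46=53
after ADD R4, R3: R4=46+53=99
after ADD R1, 1: R1=6+1=7
CMP R1, 11  (cmp 7,11)
JNZ top: taken
after XOR R3, R4: R3=53^99=86
after ADD R4, R3: R4=99+86=185
after ADD R1, 1: R1=7+1=8
CMP R1, 11  (cmp 8,11)
JNZ top: taken
after XOR R3, R4: R3=86^185=239
after ADD R4, R3: R4=185+239=424
after ADD R1, 1: R1=8+1=9
CMP R1, 11  (cmp 9,11)
JNZ top: taken
after XOR R3, R4: R3=239^424=327
after ADD R4, R3: R4=424+327=751
after ADD R1, 1: R1=9+1=10
CMP R1, 11  (cmp 10,11)
JNZ top: taken
after XOR R3, R4: R3=327^751=936
after ADD R4, R3: R4=751+936=1687
after ADD R1, 1: R1=10+1=11
CMP R1, 11  (cmp 11,11)
JNZ top: not taken
halt.
Total executed instructions: 39.

39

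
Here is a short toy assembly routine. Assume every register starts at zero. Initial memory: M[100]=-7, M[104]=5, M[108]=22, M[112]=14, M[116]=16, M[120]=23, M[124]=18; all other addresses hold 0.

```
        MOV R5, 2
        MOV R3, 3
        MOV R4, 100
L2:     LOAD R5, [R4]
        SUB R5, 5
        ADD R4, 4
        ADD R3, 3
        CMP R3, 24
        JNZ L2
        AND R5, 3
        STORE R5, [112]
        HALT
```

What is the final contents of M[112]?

1

after MOV R5, 2: R5=2
after MOV R3, 3: R3=3
after MOV R4, 100: R4=100
after LOAD R5, [R4]: R5=M[100]=-7
after SUB R5, 5: R5=(-7)-5=-12
after ADD R4, 4: R4=100+4=104
after ADD R3, 3: R3=3+3=6
CMP R3, 24  (cmp 6,24)
JNZ L2: taken
after LOAD R5, [R4]: R5=M[104]=5
after SUB R5, 5: R5=5-5=0
after ADD R4, 4: R4=104+4=108
after ADD R3, 3: R3=6+3=9
CMP R3, 24  (cmp 9,24)
JNZ L2: taken
after LOAD R5, [R4]: R5=M[108]=22
after SUB R5, 5: R5=22-5=17
after ADD R4, 4: R4=108+4=112
after ADD R3, 3: R3=9+3=12
CMP R3, 24  (cmp 12,24)
JNZ L2: taken
after LOAD R5, [R4]: R5=M[112]=14
after SUB R5, 5: R5=14-5=9
after ADD R4, 4: R4=112+4=116
after ADD R3, 3: R3=12+3=15
CMP R3, 24  (cmp 15,24)
JNZ L2: taken
after LOAD R5, [R4]: R5=M[116]=16
after SUB R5, 5: R5=16-5=11
after ADD R4, 4: R4=116+4=120
after ADD R3, 3: R3=15+3=18
CMP R3, 24  (cmp 18,24)
JNZ L2: taken
after LOAD R5, [R4]: R5=M[120]=23
after SUB R5, 5: R5=23-5=18
after ADD R4, 4: R4=120+4=124
after ADD R3, 3: R3=18+3=21
CMP R3, 24  (cmp 21,24)
JNZ L2: taken
after LOAD R5, [R4]: R5=M[124]=18
after SUB R5, 5: R5=18-5=13
after ADD R4, 4: R4=124+4=128
after ADD R3, 3: R3=21+3=24
CMP R3, 24  (cmp 24,24)
JNZ L2: not taken
after AND R5, 3: R5=13&3=1
STORE R5, [112] → M[112]=1
halt.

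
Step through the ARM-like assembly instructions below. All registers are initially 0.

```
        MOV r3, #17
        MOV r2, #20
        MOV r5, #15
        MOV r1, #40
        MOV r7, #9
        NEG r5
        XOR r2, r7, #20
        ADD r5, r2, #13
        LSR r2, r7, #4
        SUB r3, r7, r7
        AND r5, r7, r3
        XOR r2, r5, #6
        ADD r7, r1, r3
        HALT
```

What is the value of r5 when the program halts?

0

after MOV r3, #17: r3=17
after MOV r2, #20: r2=20
after MOV r5, #15: r5=15
after MOV r1, #40: r1=40
after MOV r7, #9: r7=9
after NEG r5: r5=-(15)=-15
after XOR r2, r7, #20: r2=9^20=29
after ADD r5, r2, #13: r5=29+13=42
after LSR r2, r7, #4: r2=9>>4=0
after SUB r3, r7, r7: r3=9-9=0
after AND r5, r7, r3: r5=9&0=0
after XOR r2, r5, #6: r2=0^6=6
after ADD r7, r1, r3: r7=40+0=40
halt.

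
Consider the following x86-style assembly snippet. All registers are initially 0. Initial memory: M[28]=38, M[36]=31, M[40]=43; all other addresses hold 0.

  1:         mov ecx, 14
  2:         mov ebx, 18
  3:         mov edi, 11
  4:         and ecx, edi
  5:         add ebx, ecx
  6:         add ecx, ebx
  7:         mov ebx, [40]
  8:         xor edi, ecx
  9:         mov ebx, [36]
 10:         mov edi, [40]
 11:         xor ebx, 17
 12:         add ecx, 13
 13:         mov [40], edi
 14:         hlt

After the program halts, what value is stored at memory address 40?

mov ecx, 14 → ecx=14
mov ebx, 18 → ebx=18
mov edi, 11 → edi=11
and ecx, edi → ecx=14&11=10
add ebx, ecx → ebx=18+10=28
add ecx, ebx → ecx=10+28=38
mov ebx, [40] → ebx=M[40]=43
xor edi, ecx → edi=11^38=45
mov ebx, [36] → ebx=M[36]=31
mov edi, [40] → edi=M[40]=43
xor ebx, 17 → ebx=31^17=14
add ecx, 13 → ecx=38+13=51
mov [40], edi → M[40]=43
halt.

43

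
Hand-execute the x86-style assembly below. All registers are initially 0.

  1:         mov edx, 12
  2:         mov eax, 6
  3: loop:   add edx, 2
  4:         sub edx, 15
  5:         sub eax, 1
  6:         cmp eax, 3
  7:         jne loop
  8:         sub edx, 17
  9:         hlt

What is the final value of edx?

-44

mov edx, 12 → edx=12
mov eax, 6 → eax=6
add edx, 2 → edx=12+2=14
sub edx, 15 → edx=14-15=-1
sub eax, 1 → eax=6-1=5
cmp eax, 3  (cmp 5,3)
jne loop: taken
add edx, 2 → edx=(-1)+2=1
sub edx, 15 → edx=1-15=-14
sub eax, 1 → eax=5-1=4
cmp eax, 3  (cmp 4,3)
jne loop: taken
add edx, 2 → edx=(-14)+2=-12
sub edx, 15 → edx=(-12)-15=-27
sub eax, 1 → eax=4-1=3
cmp eax, 3  (cmp 3,3)
jne loop: not taken
sub edx, 17 → edx=(-27)-17=-44
halt.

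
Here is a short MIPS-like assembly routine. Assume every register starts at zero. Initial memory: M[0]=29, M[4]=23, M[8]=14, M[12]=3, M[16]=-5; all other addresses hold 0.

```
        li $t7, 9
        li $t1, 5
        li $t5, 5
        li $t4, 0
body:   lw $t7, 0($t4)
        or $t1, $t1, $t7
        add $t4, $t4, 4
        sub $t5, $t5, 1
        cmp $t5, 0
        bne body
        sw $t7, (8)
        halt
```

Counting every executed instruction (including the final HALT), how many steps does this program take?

$t7=9
$t1=5
$t5=5
$t4=0
$t7=M[0]=29
$t1=5|29=29
$t4=0+4=4
$t5=5-1=4
cmp $t5, 0  (cmp 4,0)
bne body: taken
$t7=M[4]=23
$t1=29|23=31
$t4=4+4=8
$t5=4-1=3
cmp $t5, 0  (cmp 3,0)
bne body: taken
$t7=M[8]=14
$t1=31|14=31
$t4=8+4=12
$t5=3-1=2
cmp $t5, 0  (cmp 2,0)
bne body: taken
$t7=M[12]=3
$t1=31|3=31
$t4=12+4=16
$t5=2-1=1
cmp $t5, 0  (cmp 1,0)
bne body: taken
$t7=M[16]=-5
$t1=31|(-5)=-1
$t4=16+4=20
$t5=1-1=0
cmp $t5, 0  (cmp 0,0)
bne body: not taken
sw $t7, (8) → M[8]=-5
halt.
Total executed instructions: 36.

36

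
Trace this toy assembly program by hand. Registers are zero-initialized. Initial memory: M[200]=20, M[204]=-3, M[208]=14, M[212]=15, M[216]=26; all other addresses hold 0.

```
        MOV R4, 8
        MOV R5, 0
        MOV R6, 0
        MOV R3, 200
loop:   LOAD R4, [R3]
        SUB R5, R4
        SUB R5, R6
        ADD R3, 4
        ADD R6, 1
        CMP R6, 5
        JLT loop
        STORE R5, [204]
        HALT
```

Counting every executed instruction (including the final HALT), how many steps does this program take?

41

after MOV R4, 8: R4=8
after MOV R5, 0: R5=0
after MOV R6, 0: R6=0
after MOV R3, 200: R3=200
after LOAD R4, [R3]: R4=M[200]=20
after SUB R5, R4: R5=0-20=-20
after SUB R5, R6: R5=(-20)-0=-20
after ADD R3, 4: R3=200+4=204
after ADD R6, 1: R6=0+1=1
CMP R6, 5  (cmp 1,5)
JLT loop: taken
after LOAD R4, [R3]: R4=M[204]=-3
after SUB R5, R4: R5=(-20)-(-3)=-17
after SUB R5, R6: R5=(-17)-1=-18
after ADD R3, 4: R3=204+4=208
after ADD R6, 1: R6=1+1=2
CMP R6, 5  (cmp 2,5)
JLT loop: taken
after LOAD R4, [R3]: R4=M[208]=14
after SUB R5, R4: R5=(-18)-14=-32
after SUB R5, R6: R5=(-32)-2=-34
after ADD R3, 4: R3=208+4=212
after ADD R6, 1: R6=2+1=3
CMP R6, 5  (cmp 3,5)
JLT loop: taken
after LOAD R4, [R3]: R4=M[212]=15
after SUB R5, R4: R5=(-34)-15=-49
after SUB R5, R6: R5=(-49)-3=-52
after ADD R3, 4: R3=212+4=216
after ADD R6, 1: R6=3+1=4
CMP R6, 5  (cmp 4,5)
JLT loop: taken
after LOAD R4, [R3]: R4=M[216]=26
after SUB R5, R4: R5=(-52)-26=-78
after SUB R5, R6: R5=(-78)-4=-82
after ADD R3, 4: R3=216+4=220
after ADD R6, 1: R6=4+1=5
CMP R6, 5  (cmp 5,5)
JLT loop: not taken
STORE R5, [204] → M[204]=-82
halt.
Total executed instructions: 41.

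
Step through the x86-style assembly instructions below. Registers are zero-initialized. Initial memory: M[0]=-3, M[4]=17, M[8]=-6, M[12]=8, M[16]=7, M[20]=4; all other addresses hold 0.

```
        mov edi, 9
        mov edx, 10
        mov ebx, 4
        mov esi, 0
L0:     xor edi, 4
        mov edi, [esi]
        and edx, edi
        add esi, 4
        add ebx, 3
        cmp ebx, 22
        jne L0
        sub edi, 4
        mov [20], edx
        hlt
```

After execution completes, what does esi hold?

after mov edi, 9: edi=9
after mov edx, 10: edx=10
after mov ebx, 4: ebx=4
after mov esi, 0: esi=0
after xor edi, 4: edi=9^4=13
after mov edi, [esi]: edi=M[0]=-3
after and edx, edi: edx=10&(-3)=8
after add esi, 4: esi=0+4=4
after add ebx, 3: ebx=4+3=7
cmp ebx, 22  (cmp 7,22)
jne L0: taken
after xor edi, 4: edi=(-3)^4=-7
after mov edi, [esi]: edi=M[4]=17
after and edx, edi: edx=8&17=0
after add esi, 4: esi=4+4=8
after add ebx, 3: ebx=7+3=10
cmp ebx, 22  (cmp 10,22)
jne L0: taken
after xor edi, 4: edi=17^4=21
after mov edi, [esi]: edi=M[8]=-6
after and edx, edi: edx=0&(-6)=0
after add esi, 4: esi=8+4=12
after add ebx, 3: ebx=10+3=13
cmp ebx, 22  (cmp 13,22)
jne L0: taken
after xor edi, 4: edi=(-6)^4=-2
after mov edi, [esi]: edi=M[12]=8
after and edx, edi: edx=0&8=0
after add esi, 4: esi=12+4=16
after add ebx, 3: ebx=13+3=16
cmp ebx, 22  (cmp 16,22)
jne L0: taken
after xor edi, 4: edi=8^4=12
after mov edi, [esi]: edi=M[16]=7
after and edx, edi: edx=0&7=0
after add esi, 4: esi=16+4=20
after add ebx, 3: ebx=16+3=19
cmp ebx, 22  (cmp 19,22)
jne L0: taken
after xor edi, 4: edi=7^4=3
after mov edi, [esi]: edi=M[20]=4
after and edx, edi: edx=0&4=0
after add esi, 4: esi=20+4=24
after add ebx, 3: ebx=19+3=22
cmp ebx, 22  (cmp 22,22)
jne L0: not taken
after sub edi, 4: edi=4-4=0
mov [20], edx → M[20]=0
halt.

24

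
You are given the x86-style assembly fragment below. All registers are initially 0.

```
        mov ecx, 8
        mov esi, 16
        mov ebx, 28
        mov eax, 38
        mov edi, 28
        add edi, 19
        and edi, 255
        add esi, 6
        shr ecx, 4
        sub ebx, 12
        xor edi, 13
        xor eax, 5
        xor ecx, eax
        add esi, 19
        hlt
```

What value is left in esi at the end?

41

ecx=8
esi=16
ebx=28
eax=38
edi=28
edi=28+19=47
edi=47&255=47
esi=16+6=22
ecx=8>>4=0
ebx=28-12=16
edi=47^13=34
eax=38^5=35
ecx=0^35=35
esi=22+19=41
halt.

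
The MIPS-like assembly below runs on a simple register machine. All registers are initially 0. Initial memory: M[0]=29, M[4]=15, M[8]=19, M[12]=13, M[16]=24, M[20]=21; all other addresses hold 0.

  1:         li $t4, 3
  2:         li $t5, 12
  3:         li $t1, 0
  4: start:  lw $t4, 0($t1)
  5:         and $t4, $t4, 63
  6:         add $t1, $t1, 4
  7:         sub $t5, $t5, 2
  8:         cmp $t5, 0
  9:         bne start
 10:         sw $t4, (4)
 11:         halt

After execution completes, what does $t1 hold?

$t4=3
$t5=12
$t1=0
$t4=M[0]=29
$t4=29&63=29
$t1=0+4=4
$t5=12-2=10
cmp $t5, 0  (cmp 10,0)
bne start: taken
$t4=M[4]=15
$t4=15&63=15
$t1=4+4=8
$t5=10-2=8
cmp $t5, 0  (cmp 8,0)
bne start: taken
$t4=M[8]=19
$t4=19&63=19
$t1=8+4=12
$t5=8-2=6
cmp $t5, 0  (cmp 6,0)
bne start: taken
$t4=M[12]=13
$t4=13&63=13
$t1=12+4=16
$t5=6-2=4
cmp $t5, 0  (cmp 4,0)
bne start: taken
$t4=M[16]=24
$t4=24&63=24
$t1=16+4=20
$t5=4-2=2
cmp $t5, 0  (cmp 2,0)
bne start: taken
$t4=M[20]=21
$t4=21&63=21
$t1=20+4=24
$t5=2-2=0
cmp $t5, 0  (cmp 0,0)
bne start: not taken
sw $t4, (4) → M[4]=21
halt.

24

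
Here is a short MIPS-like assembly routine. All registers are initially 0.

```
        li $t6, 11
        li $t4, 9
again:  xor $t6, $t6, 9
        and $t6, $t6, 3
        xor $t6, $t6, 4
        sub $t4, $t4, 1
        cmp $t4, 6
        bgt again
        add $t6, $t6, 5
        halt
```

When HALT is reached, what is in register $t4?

6

li $t6, 11 → $t6=11
li $t4, 9 → $t4=9
xor $t6, $t6, 9 → $t6=11^9=2
and $t6, $t6, 3 → $t6=2&3=2
xor $t6, $t6, 4 → $t6=2^4=6
sub $t4, $t4, 1 → $t4=9-1=8
cmp $t4, 6  (cmp 8,6)
bgt again: taken
xor $t6, $t6, 9 → $t6=6^9=15
and $t6, $t6, 3 → $t6=15&3=3
xor $t6, $t6, 4 → $t6=3^4=7
sub $t4, $t4, 1 → $t4=8-1=7
cmp $t4, 6  (cmp 7,6)
bgt again: taken
xor $t6, $t6, 9 → $t6=7^9=14
and $t6, $t6, 3 → $t6=14&3=2
xor $t6, $t6, 4 → $t6=2^4=6
sub $t4, $t4, 1 → $t4=7-1=6
cmp $t4, 6  (cmp 6,6)
bgt again: not taken
add $t6, $t6, 5 → $t6=6+5=11
halt.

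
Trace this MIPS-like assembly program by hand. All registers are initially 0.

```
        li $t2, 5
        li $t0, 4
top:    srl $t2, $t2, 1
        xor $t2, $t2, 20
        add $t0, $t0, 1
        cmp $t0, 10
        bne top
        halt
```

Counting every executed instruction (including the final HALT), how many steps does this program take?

33

li $t2, 5 → $t2=5
li $t0, 4 → $t0=4
srl $t2, $t2, 1 → $t2=5>>1=2
xor $t2, $t2, 20 → $t2=2^20=22
add $t0, $t0, 1 → $t0=4+1=5
cmp $t0, 10  (cmp 5,10)
bne top: taken
srl $t2, $t2, 1 → $t2=22>>1=11
xor $t2, $t2, 20 → $t2=11^20=31
add $t0, $t0, 1 → $t0=5+1=6
cmp $t0, 10  (cmp 6,10)
bne top: taken
srl $t2, $t2, 1 → $t2=31>>1=15
xor $t2, $t2, 20 → $t2=15^20=27
add $t0, $t0, 1 → $t0=6+1=7
cmp $t0, 10  (cmp 7,10)
bne top: taken
srl $t2, $t2, 1 → $t2=27>>1=13
xor $t2, $t2, 20 → $t2=13^20=25
add $t0, $t0, 1 → $t0=7+1=8
cmp $t0, 10  (cmp 8,10)
bne top: taken
srl $t2, $t2, 1 → $t2=25>>1=12
xor $t2, $t2, 20 → $t2=12^20=24
add $t0, $t0, 1 → $t0=8+1=9
cmp $t0, 10  (cmp 9,10)
bne top: taken
srl $t2, $t2, 1 → $t2=24>>1=12
xor $t2, $t2, 20 → $t2=12^20=24
add $t0, $t0, 1 → $t0=9+1=10
cmp $t0, 10  (cmp 10,10)
bne top: not taken
halt.
Total executed instructions: 33.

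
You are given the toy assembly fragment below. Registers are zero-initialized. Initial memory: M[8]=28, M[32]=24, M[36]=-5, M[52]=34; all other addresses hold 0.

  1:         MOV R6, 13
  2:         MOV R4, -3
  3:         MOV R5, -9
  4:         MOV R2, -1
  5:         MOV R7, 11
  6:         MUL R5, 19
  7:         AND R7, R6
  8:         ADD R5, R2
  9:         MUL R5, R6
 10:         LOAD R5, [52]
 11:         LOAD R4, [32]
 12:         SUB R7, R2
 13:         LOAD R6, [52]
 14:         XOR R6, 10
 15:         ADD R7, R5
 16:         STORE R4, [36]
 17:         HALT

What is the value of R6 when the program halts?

40

MOV R6, 13 → R6=13
MOV R4, -3 → R4=-3
MOV R5, -9 → R5=-9
MOV R2, -1 → R2=-1
MOV R7, 11 → R7=11
MUL R5, 19 → R5=(-9)*19=-171
AND R7, R6 → R7=11&13=9
ADD R5, R2 → R5=(-171)+(-1)=-172
MUL R5, R6 → R5=(-172)*13=-2236
LOAD R5, [52] → R5=M[52]=34
LOAD R4, [32] → R4=M[32]=24
SUB R7, R2 → R7=9-(-1)=10
LOAD R6, [52] → R6=M[52]=34
XOR R6, 10 → R6=34^10=40
ADD R7, R5 → R7=10+34=44
STORE R4, [36] → M[36]=24
halt.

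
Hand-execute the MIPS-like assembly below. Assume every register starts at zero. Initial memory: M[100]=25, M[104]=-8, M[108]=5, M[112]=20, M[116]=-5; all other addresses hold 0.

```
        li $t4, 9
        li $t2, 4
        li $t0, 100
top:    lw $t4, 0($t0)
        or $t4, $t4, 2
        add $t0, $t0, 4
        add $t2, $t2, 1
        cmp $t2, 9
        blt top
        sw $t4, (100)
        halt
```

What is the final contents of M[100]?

li $t4, 9 → $t4=9
li $t2, 4 → $t2=4
li $t0, 100 → $t0=100
lw $t4, 0($t0) → $t4=M[100]=25
or $t4, $t4, 2 → $t4=25|2=27
add $t0, $t0, 4 → $t0=100+4=104
add $t2, $t2, 1 → $t2=4+1=5
cmp $t2, 9  (cmp 5,9)
blt top: taken
lw $t4, 0($t0) → $t4=M[104]=-8
or $t4, $t4, 2 → $t4=(-8)|2=-6
add $t0, $t0, 4 → $t0=104+4=108
add $t2, $t2, 1 → $t2=5+1=6
cmp $t2, 9  (cmp 6,9)
blt top: taken
lw $t4, 0($t0) → $t4=M[108]=5
or $t4, $t4, 2 → $t4=5|2=7
add $t0, $t0, 4 → $t0=108+4=112
add $t2, $t2, 1 → $t2=6+1=7
cmp $t2, 9  (cmp 7,9)
blt top: taken
lw $t4, 0($t0) → $t4=M[112]=20
or $t4, $t4, 2 → $t4=20|2=22
add $t0, $t0, 4 → $t0=112+4=116
add $t2, $t2, 1 → $t2=7+1=8
cmp $t2, 9  (cmp 8,9)
blt top: taken
lw $t4, 0($t0) → $t4=M[116]=-5
or $t4, $t4, 2 → $t4=(-5)|2=-5
add $t0, $t0, 4 → $t0=116+4=120
add $t2, $t2, 1 → $t2=8+1=9
cmp $t2, 9  (cmp 9,9)
blt top: not taken
sw $t4, (100) → M[100]=-5
halt.

-5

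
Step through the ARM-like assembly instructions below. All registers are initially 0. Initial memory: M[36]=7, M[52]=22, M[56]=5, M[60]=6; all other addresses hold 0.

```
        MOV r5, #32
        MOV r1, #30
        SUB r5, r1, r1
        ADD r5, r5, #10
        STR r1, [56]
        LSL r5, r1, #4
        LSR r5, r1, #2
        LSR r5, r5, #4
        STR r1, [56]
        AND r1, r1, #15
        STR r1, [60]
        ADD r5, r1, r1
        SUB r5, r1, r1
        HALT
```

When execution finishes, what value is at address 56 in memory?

r5=32
r1=30
r5=30-30=0
r5=0+10=10
STR r1, [56] → M[56]=30
r5=30<<4=480
r5=30>>2=7
r5=7>>4=0
STR r1, [56] → M[56]=30
r1=30&15=14
STR r1, [60] → M[60]=14
r5=14+14=28
r5=14-14=0
halt.

30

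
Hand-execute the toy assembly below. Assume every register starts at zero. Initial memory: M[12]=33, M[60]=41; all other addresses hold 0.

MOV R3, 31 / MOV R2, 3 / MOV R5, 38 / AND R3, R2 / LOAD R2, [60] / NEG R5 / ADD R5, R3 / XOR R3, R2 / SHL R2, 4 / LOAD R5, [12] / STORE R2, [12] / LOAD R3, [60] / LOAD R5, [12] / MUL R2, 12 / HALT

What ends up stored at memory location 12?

MOV R3, 31 → R3=31
MOV R2, 3 → R2=3
MOV R5, 38 → R5=38
AND R3, R2 → R3=31&3=3
LOAD R2, [60] → R2=M[60]=41
NEG R5 → R5=-(38)=-38
ADD R5, R3 → R5=(-38)+3=-35
XOR R3, R2 → R3=3^41=42
SHL R2, 4 → R2=41<<4=656
LOAD R5, [12] → R5=M[12]=33
STORE R2, [12] → M[12]=656
LOAD R3, [60] → R3=M[60]=41
LOAD R5, [12] → R5=M[12]=656
MUL R2, 12 → R2=656*12=7872
halt.

656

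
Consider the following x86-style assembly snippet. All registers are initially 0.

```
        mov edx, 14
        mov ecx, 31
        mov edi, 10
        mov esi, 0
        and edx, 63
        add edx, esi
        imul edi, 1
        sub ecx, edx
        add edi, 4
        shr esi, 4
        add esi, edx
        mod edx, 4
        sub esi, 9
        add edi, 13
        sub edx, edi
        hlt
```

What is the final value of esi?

5

edx=14
ecx=31
edi=10
esi=0
edx=14&63=14
edx=14+0=14
edi=10*1=10
ecx=31-14=17
edi=10+4=14
esi=0>>4=0
esi=0+14=14
edx=14%4=2
esi=14-9=5
edi=14+13=27
edx=2-27=-25
halt.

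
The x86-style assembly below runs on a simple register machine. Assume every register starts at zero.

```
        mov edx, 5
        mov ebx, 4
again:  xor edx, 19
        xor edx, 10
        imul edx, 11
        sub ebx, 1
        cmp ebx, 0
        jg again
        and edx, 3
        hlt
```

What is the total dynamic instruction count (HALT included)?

after mov edx, 5: edx=5
after mov ebx, 4: ebx=4
after xor edx, 19: edx=5^19=22
after xor edx, 10: edx=22^10=28
after imul edx, 11: edx=28*11=308
after sub ebx, 1: ebx=4-1=3
cmp ebx, 0  (cmp 3,0)
jg again: taken
after xor edx, 19: edx=308^19=295
after xor edx, 10: edx=295^10=301
after imul edx, 11: edx=301*11=3311
after sub ebx, 1: ebx=3-1=2
cmp ebx, 0  (cmp 2,0)
jg again: taken
after xor edx, 19: edx=3311^19=3324
after xor edx, 10: edx=3324^10=3318
after imul edx, 11: edx=3318*11=36498
after sub ebx, 1: ebx=2-1=1
cmp ebx, 0  (cmp 1,0)
jg again: taken
after xor edx, 19: edx=36498^19=36481
after xor edx, 10: edx=36481^10=36491
after imul edx, 11: edx=36491*11=401401
after sub ebx, 1: ebx=1-1=0
cmp ebx, 0  (cmp 0,0)
jg again: not taken
after and edx, 3: edx=401401&3=1
halt.
Total executed instructions: 28.

28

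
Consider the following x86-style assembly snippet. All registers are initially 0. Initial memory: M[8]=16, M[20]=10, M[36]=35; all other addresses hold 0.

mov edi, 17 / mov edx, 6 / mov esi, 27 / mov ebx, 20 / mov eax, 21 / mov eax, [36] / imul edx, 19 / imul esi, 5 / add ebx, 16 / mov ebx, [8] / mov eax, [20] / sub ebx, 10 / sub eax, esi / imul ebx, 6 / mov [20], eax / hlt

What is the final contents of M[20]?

-125

mov edi, 17 → edi=17
mov edx, 6 → edx=6
mov esi, 27 → esi=27
mov ebx, 20 → ebx=20
mov eax, 21 → eax=21
mov eax, [36] → eax=M[36]=35
imul edx, 19 → edx=6*19=114
imul esi, 5 → esi=27*5=135
add ebx, 16 → ebx=20+16=36
mov ebx, [8] → ebx=M[8]=16
mov eax, [20] → eax=M[20]=10
sub ebx, 10 → ebx=16-10=6
sub eax, esi → eax=10-135=-125
imul ebx, 6 → ebx=6*6=36
mov [20], eax → M[20]=-125
halt.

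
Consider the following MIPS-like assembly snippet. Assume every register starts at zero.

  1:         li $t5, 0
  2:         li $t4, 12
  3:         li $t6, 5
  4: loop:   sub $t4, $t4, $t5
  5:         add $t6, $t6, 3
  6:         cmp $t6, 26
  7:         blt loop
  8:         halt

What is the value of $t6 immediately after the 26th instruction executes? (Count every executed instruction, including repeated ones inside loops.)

li $t5, 0 → $t5=0
li $t4, 12 → $t4=12
li $t6, 5 → $t6=5
sub $t4, $t4, $t5 → $t4=12-0=12
add $t6, $t6, 3 → $t6=5+3=8
cmp $t6, 26  (cmp 8,26)
blt loop: taken
sub $t4, $t4, $t5 → $t4=12-0=12
add $t6, $t6, 3 → $t6=8+3=11
cmp $t6, 26  (cmp 11,26)
blt loop: taken
sub $t4, $t4, $t5 → $t4=12-0=12
add $t6, $t6, 3 → $t6=11+3=14
cmp $t6, 26  (cmp 14,26)
blt loop: taken
sub $t4, $t4, $t5 → $t4=12-0=12
add $t6, $t6, 3 → $t6=14+3=17
cmp $t6, 26  (cmp 17,26)
blt loop: taken
sub $t4, $t4, $t5 → $t4=12-0=12
add $t6, $t6, 3 → $t6=17+3=20
cmp $t6, 26  (cmp 20,26)
blt loop: taken
sub $t4, $t4, $t5 → $t4=12-0=12
add $t6, $t6, 3 → $t6=20+3=23
cmp $t6, 26  (cmp 23,26)
After step 26: $t6 = 23.

23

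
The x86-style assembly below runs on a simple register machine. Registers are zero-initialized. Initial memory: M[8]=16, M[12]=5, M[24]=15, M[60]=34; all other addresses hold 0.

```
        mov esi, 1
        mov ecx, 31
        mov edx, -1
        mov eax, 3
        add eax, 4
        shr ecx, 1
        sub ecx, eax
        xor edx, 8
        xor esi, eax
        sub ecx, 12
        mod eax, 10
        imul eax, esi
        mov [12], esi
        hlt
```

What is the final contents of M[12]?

mov esi, 1 → esi=1
mov ecx, 31 → ecx=31
mov edx, -1 → edx=-1
mov eax, 3 → eax=3
add eax, 4 → eax=3+4=7
shr ecx, 1 → ecx=31>>1=15
sub ecx, eax → ecx=15-7=8
xor edx, 8 → edx=(-1)^8=-9
xor esi, eax → esi=1^7=6
sub ecx, 12 → ecx=8-12=-4
mod eax, 10 → eax=7%10=7
imul eax, esi → eax=7*6=42
mov [12], esi → M[12]=6
halt.

6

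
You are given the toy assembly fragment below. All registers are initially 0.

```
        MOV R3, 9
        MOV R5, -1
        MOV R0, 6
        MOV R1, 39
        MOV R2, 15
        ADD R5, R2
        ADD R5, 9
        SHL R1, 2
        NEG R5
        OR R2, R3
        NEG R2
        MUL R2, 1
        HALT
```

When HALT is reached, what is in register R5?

-23

R3=9
R5=-1
R0=6
R1=39
R2=15
R5=(-1)+15=14
R5=14+9=23
R1=39<<2=156
R5=-(23)=-23
R2=15|9=15
R2=-(15)=-15
R2=(-15)*1=-15
halt.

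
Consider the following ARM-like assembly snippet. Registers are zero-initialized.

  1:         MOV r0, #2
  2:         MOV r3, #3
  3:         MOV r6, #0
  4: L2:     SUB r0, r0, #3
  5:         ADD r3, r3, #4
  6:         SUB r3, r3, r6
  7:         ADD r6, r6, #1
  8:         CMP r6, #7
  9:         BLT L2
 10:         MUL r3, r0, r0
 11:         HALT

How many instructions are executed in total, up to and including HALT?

after MOV r0, #2: r0=2
after MOV r3, #3: r3=3
after MOV r6, #0: r6=0
after SUB r0, r0, #3: r0=2-3=-1
after ADD r3, r3, #4: r3=3+4=7
after SUB r3, r3, r6: r3=7-0=7
after ADD r6, r6, #1: r6=0+1=1
CMP r6, #7  (cmp 1,7)
BLT L2: taken
after SUB r0, r0, #3: r0=(-1)-3=-4
after ADD r3, r3, #4: r3=7+4=11
after SUB r3, r3, r6: r3=11-1=10
after ADD r6, r6, #1: r6=1+1=2
CMP r6, #7  (cmp 2,7)
BLT L2: taken
after SUB r0, r0, #3: r0=(-4)-3=-7
after ADD r3, r3, #4: r3=10+4=14
after SUB r3, r3, r6: r3=14-2=12
after ADD r6, r6, #1: r6=2+1=3
CMP r6, #7  (cmp 3,7)
BLT L2: taken
after SUB r0, r0, #3: r0=(-7)-3=-10
after ADD r3, r3, #4: r3=12+4=16
after SUB r3, r3, r6: r3=16-3=13
after ADD r6, r6, #1: r6=3+1=4
CMP r6, #7  (cmp 4,7)
BLT L2: taken
after SUB r0, r0, #3: r0=(-10)-3=-13
after ADD r3, r3, #4: r3=13+4=17
after SUB r3, r3, r6: r3=17-4=13
after ADD r6, r6, #1: r6=4+1=5
CMP r6, #7  (cmp 5,7)
BLT L2: taken
after SUB r0, r0, #3: r0=(-13)-3=-16
after ADD r3, r3, #4: r3=13+4=17
after SUB r3, r3, r6: r3=17-5=12
after ADD r6, r6, #1: r6=5+1=6
CMP r6, #7  (cmp 6,7)
BLT L2: taken
after SUB r0, r0, #3: r0=(-16)-3=-19
after ADD r3, r3, #4: r3=12+4=16
after SUB r3, r3, r6: r3=16-6=10
after ADD r6, r6, #1: r6=6+1=7
CMP r6, #7  (cmp 7,7)
BLT L2: not taken
after MUL r3, r0, r0: r3=(-19)*(-19)=361
halt.
Total executed instructions: 47.

47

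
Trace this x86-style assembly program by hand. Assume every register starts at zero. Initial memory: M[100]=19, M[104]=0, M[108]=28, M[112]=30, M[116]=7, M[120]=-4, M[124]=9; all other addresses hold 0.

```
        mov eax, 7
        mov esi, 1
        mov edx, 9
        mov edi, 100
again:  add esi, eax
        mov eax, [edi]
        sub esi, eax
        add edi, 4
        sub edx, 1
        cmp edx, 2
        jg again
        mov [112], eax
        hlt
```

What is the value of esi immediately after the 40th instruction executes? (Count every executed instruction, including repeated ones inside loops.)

eax=7
esi=1
edx=9
edi=100
esi=1+7=8
eax=M[100]=19
esi=8-19=-11
edi=100+4=104
edx=9-1=8
cmp edx, 2  (cmp 8,2)
jg again: taken
esi=(-11)+19=8
eax=M[104]=0
esi=8-0=8
edi=104+4=108
edx=8-1=7
cmp edx, 2  (cmp 7,2)
jg again: taken
esi=8+0=8
eax=M[108]=28
esi=8-28=-20
edi=108+4=112
edx=7-1=6
cmp edx, 2  (cmp 6,2)
jg again: taken
esi=(-20)+28=8
eax=M[112]=30
esi=8-30=-22
edi=112+4=116
edx=6-1=5
cmp edx, 2  (cmp 5,2)
jg again: taken
esi=(-22)+30=8
eax=M[116]=7
esi=8-7=1
edi=116+4=120
edx=5-1=4
cmp edx, 2  (cmp 4,2)
jg again: taken
esi=1+7=8
After step 40: esi = 8.

8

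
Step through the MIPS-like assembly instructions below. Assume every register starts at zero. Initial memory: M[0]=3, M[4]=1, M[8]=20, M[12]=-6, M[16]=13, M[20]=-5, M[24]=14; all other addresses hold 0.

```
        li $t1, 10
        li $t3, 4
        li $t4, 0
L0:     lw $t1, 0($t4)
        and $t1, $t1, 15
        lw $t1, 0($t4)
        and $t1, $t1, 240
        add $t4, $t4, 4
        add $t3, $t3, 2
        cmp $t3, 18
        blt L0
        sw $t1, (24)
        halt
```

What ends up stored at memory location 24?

0

after li $t1, 10: $t1=10
after li $t3, 4: $t3=4
after li $t4, 0: $t4=0
after lw $t1, 0($t4): $t1=M[0]=3
after and $t1, $t1, 15: $t1=3&15=3
after lw $t1, 0($t4): $t1=M[0]=3
after and $t1, $t1, 240: $t1=3&240=0
after add $t4, $t4, 4: $t4=0+4=4
after add $t3, $t3, 2: $t3=4+2=6
cmp $t3, 18  (cmp 6,18)
blt L0: taken
after lw $t1, 0($t4): $t1=M[4]=1
after and $t1, $t1, 15: $t1=1&15=1
after lw $t1, 0($t4): $t1=M[4]=1
after and $t1, $t1, 240: $t1=1&240=0
after add $t4, $t4, 4: $t4=4+4=8
after add $t3, $t3, 2: $t3=6+2=8
cmp $t3, 18  (cmp 8,18)
blt L0: taken
after lw $t1, 0($t4): $t1=M[8]=20
after and $t1, $t1, 15: $t1=20&15=4
after lw $t1, 0($t4): $t1=M[8]=20
after and $t1, $t1, 240: $t1=20&240=16
after add $t4, $t4, 4: $t4=8+4=12
after add $t3, $t3, 2: $t3=8+2=10
cmp $t3, 18  (cmp 10,18)
blt L0: taken
after lw $t1, 0($t4): $t1=M[12]=-6
after and $t1, $t1, 15: $t1=(-6)&15=10
after lw $t1, 0($t4): $t1=M[12]=-6
after and $t1, $t1, 240: $t1=(-6)&240=240
after add $t4, $t4, 4: $t4=12+4=16
after add $t3, $t3, 2: $t3=10+2=12
cmp $t3, 18  (cmp 12,18)
blt L0: taken
after lw $t1, 0($t4): $t1=M[16]=13
after and $t1, $t1, 15: $t1=13&15=13
after lw $t1, 0($t4): $t1=M[16]=13
after and $t1, $t1, 240: $t1=13&240=0
after add $t4, $t4, 4: $t4=16+4=20
after add $t3, $t3, 2: $t3=12+2=14
cmp $t3, 18  (cmp 14,18)
blt L0: taken
after lw $t1, 0($t4): $t1=M[20]=-5
after and $t1, $t1, 15: $t1=(-5)&15=11
after lw $t1, 0($t4): $t1=M[20]=-5
after and $t1, $t1, 240: $t1=(-5)&240=240
after add $t4, $t4, 4: $t4=20+4=24
after add $t3, $t3, 2: $t3=14+2=16
cmp $t3, 18  (cmp 16,18)
blt L0: taken
after lw $t1, 0($t4): $t1=M[24]=14
after and $t1, $t1, 15: $t1=14&15=14
after lw $t1, 0($t4): $t1=M[24]=14
after and $t1, $t1, 240: $t1=14&240=0
after add $t4, $t4, 4: $t4=24+4=28
after add $t3, $t3, 2: $t3=16+2=18
cmp $t3, 18  (cmp 18,18)
blt L0: not taken
sw $t1, (24) → M[24]=0
halt.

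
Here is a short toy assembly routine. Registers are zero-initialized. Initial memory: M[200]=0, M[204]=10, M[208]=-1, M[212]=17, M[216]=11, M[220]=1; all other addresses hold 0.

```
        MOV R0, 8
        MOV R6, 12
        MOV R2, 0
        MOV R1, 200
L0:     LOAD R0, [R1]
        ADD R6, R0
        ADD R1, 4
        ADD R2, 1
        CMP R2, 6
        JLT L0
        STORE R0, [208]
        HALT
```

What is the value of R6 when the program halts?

50

after MOV R0, 8: R0=8
after MOV R6, 12: R6=12
after MOV R2, 0: R2=0
after MOV R1, 200: R1=200
after LOAD R0, [R1]: R0=M[200]=0
after ADD R6, R0: R6=12+0=12
after ADD R1, 4: R1=200+4=204
after ADD R2, 1: R2=0+1=1
CMP R2, 6  (cmp 1,6)
JLT L0: taken
after LOAD R0, [R1]: R0=M[204]=10
after ADD R6, R0: R6=12+10=22
after ADD R1, 4: R1=204+4=208
after ADD R2, 1: R2=1+1=2
CMP R2, 6  (cmp 2,6)
JLT L0: taken
after LOAD R0, [R1]: R0=M[208]=-1
after ADD R6, R0: R6=22+(-1)=21
after ADD R1, 4: R1=208+4=212
after ADD R2, 1: R2=2+1=3
CMP R2, 6  (cmp 3,6)
JLT L0: taken
after LOAD R0, [R1]: R0=M[212]=17
after ADD R6, R0: R6=21+17=38
after ADD R1, 4: R1=212+4=216
after ADD R2, 1: R2=3+1=4
CMP R2, 6  (cmp 4,6)
JLT L0: taken
after LOAD R0, [R1]: R0=M[216]=11
after ADD R6, R0: R6=38+11=49
after ADD R1, 4: R1=216+4=220
after ADD R2, 1: R2=4+1=5
CMP R2, 6  (cmp 5,6)
JLT L0: taken
after LOAD R0, [R1]: R0=M[220]=1
after ADD R6, R0: R6=49+1=50
after ADD R1, 4: R1=220+4=224
after ADD R2, 1: R2=5+1=6
CMP R2, 6  (cmp 6,6)
JLT L0: not taken
STORE R0, [208] → M[208]=1
halt.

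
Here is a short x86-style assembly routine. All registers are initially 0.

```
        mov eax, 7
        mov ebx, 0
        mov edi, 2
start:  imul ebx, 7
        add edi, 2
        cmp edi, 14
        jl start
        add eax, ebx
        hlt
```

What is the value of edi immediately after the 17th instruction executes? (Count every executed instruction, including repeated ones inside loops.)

after mov eax, 7: eax=7
after mov ebx, 0: ebx=0
after mov edi, 2: edi=2
after imul ebx, 7: ebx=0*7=0
after add edi, 2: edi=2+2=4
cmp edi, 14  (cmp 4,14)
jl start: taken
after imul ebx, 7: ebx=0*7=0
after add edi, 2: edi=4+2=6
cmp edi, 14  (cmp 6,14)
jl start: taken
after imul ebx, 7: ebx=0*7=0
after add edi, 2: edi=6+2=8
cmp edi, 14  (cmp 8,14)
jl start: taken
after imul ebx, 7: ebx=0*7=0
after add edi, 2: edi=8+2=10
After step 17: edi = 10.

10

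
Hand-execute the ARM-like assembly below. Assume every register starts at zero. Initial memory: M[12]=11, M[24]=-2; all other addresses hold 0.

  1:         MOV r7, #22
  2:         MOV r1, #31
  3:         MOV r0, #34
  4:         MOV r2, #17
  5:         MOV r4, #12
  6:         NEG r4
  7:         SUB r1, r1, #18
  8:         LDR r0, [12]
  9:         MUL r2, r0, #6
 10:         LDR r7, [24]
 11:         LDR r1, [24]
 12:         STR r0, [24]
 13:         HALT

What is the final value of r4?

-12

r7=22
r1=31
r0=34
r2=17
r4=12
r4=-(12)=-12
r1=31-18=13
r0=M[12]=11
r2=11*6=66
r7=M[24]=-2
r1=M[24]=-2
STR r0, [24] → M[24]=11
halt.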